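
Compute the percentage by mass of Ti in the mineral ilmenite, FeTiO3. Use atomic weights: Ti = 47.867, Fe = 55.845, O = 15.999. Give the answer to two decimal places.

Formula mass = 1×55.845 + 1×47.867 + 3×15.999 = 151.709 g/mol, of which 47.867 g is Ti.
So Ti makes up 47.867/151.709 = 0.3155 of the mass, i.e. 31.55%.

31.55 mass %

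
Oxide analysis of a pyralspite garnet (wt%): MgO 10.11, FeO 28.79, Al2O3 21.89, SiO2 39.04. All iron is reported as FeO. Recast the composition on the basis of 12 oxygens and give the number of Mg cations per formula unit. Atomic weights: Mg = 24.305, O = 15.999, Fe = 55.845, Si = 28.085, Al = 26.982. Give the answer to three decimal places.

10.11 wt% MgO ÷ 40.304 g/mol = 0.25084 mol, giving 0.25084 Mg and 0.25084 O.
28.79 wt% FeO ÷ 71.844 g/mol = 0.40073 mol, giving 0.40073 Fe and 0.40073 O.
21.89 wt% Al2O3 ÷ 101.961 g/mol = 0.21469 mol, giving 0.42938 Al and 0.64407 O.
39.04 wt% SiO2 ÷ 60.083 g/mol = 0.64977 mol, giving 0.64977 Si and 1.29954 O.
Oxygen sums to 2.59518; scaling by 12/2.59518 = 4.62396 puts the formula on 12 O.
Mg: 0.25084 × 4.62396 = 1.160 atoms per formula unit.

1.160 Mg apfu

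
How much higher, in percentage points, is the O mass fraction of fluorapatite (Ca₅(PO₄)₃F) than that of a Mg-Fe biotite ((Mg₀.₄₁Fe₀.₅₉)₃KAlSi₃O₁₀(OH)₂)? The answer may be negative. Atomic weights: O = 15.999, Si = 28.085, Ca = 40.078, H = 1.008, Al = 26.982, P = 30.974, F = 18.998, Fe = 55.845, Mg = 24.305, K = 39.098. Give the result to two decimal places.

-2.51 percentage points

First mineral: 191.988 g O in 504.298 g formula = 38.07 wt% O.
Second mineral: 191.988 g O in 473.080 g formula = 40.58 wt% O.
38.07% − 40.58% gives a difference of -2.51 percentage points.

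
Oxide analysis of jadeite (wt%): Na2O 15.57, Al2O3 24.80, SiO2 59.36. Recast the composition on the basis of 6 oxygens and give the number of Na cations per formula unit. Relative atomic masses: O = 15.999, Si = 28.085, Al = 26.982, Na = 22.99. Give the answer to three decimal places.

Na2O (M=61.979): mol = 0.25121; Na = 0.50242, O = 0.25121.
Al2O3 (M=101.961): mol = 0.24323; Al = 0.48646, O = 0.72969.
SiO2 (M=60.083): mol = 0.98797; Si = 0.98797, O = 1.97594.
ΣO = 2.95684; factor = 6/ΣO = 2.02919.
Na apfu = 0.50242 × 2.02919 = 1.020.

1.020 Na apfu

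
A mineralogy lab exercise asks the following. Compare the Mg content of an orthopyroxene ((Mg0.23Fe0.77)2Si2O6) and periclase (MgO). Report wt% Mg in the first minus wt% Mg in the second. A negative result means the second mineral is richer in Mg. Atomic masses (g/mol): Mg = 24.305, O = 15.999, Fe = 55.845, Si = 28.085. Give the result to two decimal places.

-55.82 percentage points

Mg in (Mg0.23Fe0.77)2Si2O6: molar mass 249.346 g/mol; 0.46×24.305 = 11.180 g → 4.48 wt%.
Mg in MgO: molar mass 40.304 g/mol; 1×24.305 = 24.305 g → 60.30 wt%.
Difference = 4.48 − 60.30 = -55.82 percentage points.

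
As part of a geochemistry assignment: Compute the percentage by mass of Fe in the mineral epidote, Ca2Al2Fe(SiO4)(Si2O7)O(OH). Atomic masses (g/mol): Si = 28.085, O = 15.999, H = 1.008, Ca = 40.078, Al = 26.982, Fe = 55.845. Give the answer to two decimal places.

11.56 mass %

M(Ca2Al2Fe(SiO4)(Si2O7)O(OH)) = 483.215 g/mol.
Fe contributes 1 × 55.845 = 55.845 g per mole.
55.845/483.215 = 0.1156 → 11.56%.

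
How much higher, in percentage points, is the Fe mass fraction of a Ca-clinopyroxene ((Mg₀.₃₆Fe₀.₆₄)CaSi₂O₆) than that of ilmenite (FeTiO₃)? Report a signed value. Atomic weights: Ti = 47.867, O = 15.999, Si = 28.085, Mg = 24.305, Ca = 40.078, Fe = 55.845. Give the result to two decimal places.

First mineral: 35.741 g Fe in 236.733 g formula = 15.10 wt% Fe.
Second mineral: 55.845 g Fe in 151.709 g formula = 36.81 wt% Fe.
15.10% − 36.81% gives a difference of -21.71 percentage points.

-21.71 percentage points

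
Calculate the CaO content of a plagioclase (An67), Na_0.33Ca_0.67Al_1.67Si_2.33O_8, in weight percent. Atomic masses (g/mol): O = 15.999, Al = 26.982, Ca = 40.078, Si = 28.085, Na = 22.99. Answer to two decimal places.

13.77 wt%

Molar mass of Na_0.33Ca_0.67Al_1.67Si_2.33O_8 = 0.33×22.99 + 0.67×40.078 + 1.67×26.982 + 2.33×28.085 + 8×15.999 = 272.929 g/mol.
Each formula unit contains 0.67 Ca, equivalent to 0.67/1 = 0.6700 mol CaO.
M(CaO) = 1×40.078 + 1×15.999 = 56.077 g/mol.
Mass of CaO per formula unit = 0.6700 × 56.077 = 37.572 g.
CaO wt% = 37.572 / 272.929 × 100 = 13.77%.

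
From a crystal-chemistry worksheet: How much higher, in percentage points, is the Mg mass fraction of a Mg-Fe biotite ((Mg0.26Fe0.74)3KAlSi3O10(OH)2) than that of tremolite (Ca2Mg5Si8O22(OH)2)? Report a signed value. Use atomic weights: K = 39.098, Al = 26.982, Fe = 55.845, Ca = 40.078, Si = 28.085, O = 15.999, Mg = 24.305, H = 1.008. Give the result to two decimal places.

M((Mg0.26Fe0.74)3KAlSi3O10(OH)2) = 487.273 g/mol, so wt% Mg = 18.958/487.273 × 100 = 3.89%.
M(Ca2Mg5Si8O22(OH)2) = 812.353 g/mol, so wt% Mg = 121.525/812.353 × 100 = 14.96%.
3.89 − 14.96 = -11.07 pp.

-11.07 percentage points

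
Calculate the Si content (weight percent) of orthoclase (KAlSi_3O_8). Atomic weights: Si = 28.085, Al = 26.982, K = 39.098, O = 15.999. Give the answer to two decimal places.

M(KAlSi_3O_8) = 278.327 g/mol.
Si contributes 3 × 28.085 = 84.255 g per mole.
84.255/278.327 = 0.3027 → 30.27%.

30.27 weight percent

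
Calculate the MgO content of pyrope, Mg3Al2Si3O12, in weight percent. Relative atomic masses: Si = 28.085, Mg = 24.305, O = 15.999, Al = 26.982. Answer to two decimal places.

29.99 wt%

Molar mass of Mg3Al2Si3O12 = 3·24.305 + 2·26.982 + 3·28.085 + 12·15.999 = 403.122 g/mol.
Each formula unit contains 3 Mg, equivalent to 3/1 = 3.0000 mol MgO.
M(MgO) = 1×24.305 + 1×15.999 = 40.304 g/mol.
Mass of MgO per formula unit = 3.0000 × 40.304 = 120.912 g.
MgO wt% = 120.912 / 403.122 × 100 = 29.99%.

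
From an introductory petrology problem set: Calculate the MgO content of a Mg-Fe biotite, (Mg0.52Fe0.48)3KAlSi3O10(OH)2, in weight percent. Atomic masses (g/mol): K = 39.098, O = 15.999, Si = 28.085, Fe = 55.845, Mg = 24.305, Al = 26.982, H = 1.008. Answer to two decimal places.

13.59 wt%

Formula mass = 462.672 g/mol.
1.56 Mg → 1.5600 mol MgO per formula unit; M(MgO) = 40.304, so MgO mass = 62.874 g.
62.874/462.672 × 100 = 13.59 wt%.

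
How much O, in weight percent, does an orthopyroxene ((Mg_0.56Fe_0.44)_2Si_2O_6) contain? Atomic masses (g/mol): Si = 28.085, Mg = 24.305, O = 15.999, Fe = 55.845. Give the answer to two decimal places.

42.01 weight percent

Formula mass = 1.12*24.305 + 0.88*55.845 + 2*28.085 + 6*15.999 = 228.529 g/mol, of which 95.994 g is O.
So O makes up 95.994/228.529 = 0.4201 of the mass, i.e. 42.01%.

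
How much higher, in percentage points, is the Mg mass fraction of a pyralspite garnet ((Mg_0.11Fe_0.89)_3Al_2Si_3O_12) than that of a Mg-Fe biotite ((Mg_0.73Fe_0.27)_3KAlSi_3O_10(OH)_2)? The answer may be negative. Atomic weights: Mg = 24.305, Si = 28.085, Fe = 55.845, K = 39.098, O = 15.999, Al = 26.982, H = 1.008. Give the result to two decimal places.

-10.37 percentage points

Mg in (Mg_0.11Fe_0.89)_3Al_2Si_3O_12: molar mass 487.334 g/mol; 0.33×24.305 = 8.021 g → 1.65 wt%.
Mg in (Mg_0.73Fe_0.27)_3KAlSi_3O_10(OH)_2: molar mass 442.801 g/mol; 2.19×24.305 = 53.228 g → 12.02 wt%.
Difference = 1.65 − 12.02 = -10.37 percentage points.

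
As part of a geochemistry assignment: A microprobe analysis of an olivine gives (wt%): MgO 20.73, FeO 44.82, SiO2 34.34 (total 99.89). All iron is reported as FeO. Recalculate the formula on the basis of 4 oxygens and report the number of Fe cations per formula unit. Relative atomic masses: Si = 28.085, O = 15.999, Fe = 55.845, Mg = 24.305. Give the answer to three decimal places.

1.094 Fe apfu

20.73 wt% MgO ÷ 40.304 g/mol = 0.51434 mol, giving 0.51434 Mg and 0.51434 O.
44.82 wt% FeO ÷ 71.844 g/mol = 0.62385 mol, giving 0.62385 Fe and 0.62385 O.
34.34 wt% SiO2 ÷ 60.083 g/mol = 0.57154 mol, giving 0.57154 Si and 1.14308 O.
Oxygen sums to 2.28127; scaling by 4/2.28127 = 1.75341 puts the formula on 4 O.
Fe: 0.62385 × 1.75341 = 1.094 atoms per formula unit.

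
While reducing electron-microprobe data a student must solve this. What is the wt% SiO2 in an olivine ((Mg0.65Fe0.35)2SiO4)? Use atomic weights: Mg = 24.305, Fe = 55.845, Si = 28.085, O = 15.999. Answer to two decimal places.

Formula mass = 162.769 g/mol.
1 Si → 1.0000 mol SiO2 per formula unit; M(SiO2) = 60.083, so SiO2 mass = 60.083 g.
60.083/162.769 × 100 = 36.91 wt%.

36.91 wt%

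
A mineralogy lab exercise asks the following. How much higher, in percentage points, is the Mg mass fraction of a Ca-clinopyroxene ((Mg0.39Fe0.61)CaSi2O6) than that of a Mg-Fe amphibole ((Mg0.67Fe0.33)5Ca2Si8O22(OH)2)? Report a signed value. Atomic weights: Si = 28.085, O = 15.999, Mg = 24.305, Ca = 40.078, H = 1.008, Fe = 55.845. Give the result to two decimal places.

-5.40 percentage points

M((Mg0.39Fe0.61)CaSi2O6) = 235.786 g/mol, so wt% Mg = 9.479/235.786 × 100 = 4.02%.
M((Mg0.67Fe0.33)5Ca2Si8O22(OH)2) = 864.394 g/mol, so wt% Mg = 81.422/864.394 × 100 = 9.42%.
4.02 − 9.42 = -5.40 pp.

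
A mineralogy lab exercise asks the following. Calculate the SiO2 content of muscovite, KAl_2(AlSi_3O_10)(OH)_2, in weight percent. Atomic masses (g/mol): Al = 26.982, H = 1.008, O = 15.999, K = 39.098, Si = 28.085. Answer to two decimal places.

Molar mass of KAl_2(AlSi_3O_10)(OH)_2 = 1·39.098 + 3·26.982 + 3·28.085 + 12·15.999 + 2·1.008 = 398.303 g/mol.
Each formula unit contains 3 Si, equivalent to 3/1 = 3.0000 mol SiO2.
M(SiO2) = 1×28.085 + 2×15.999 = 60.083 g/mol.
Mass of SiO2 per formula unit = 3.0000 × 60.083 = 180.249 g.
SiO2 wt% = 180.249 / 398.303 × 100 = 45.25%.

45.25 wt%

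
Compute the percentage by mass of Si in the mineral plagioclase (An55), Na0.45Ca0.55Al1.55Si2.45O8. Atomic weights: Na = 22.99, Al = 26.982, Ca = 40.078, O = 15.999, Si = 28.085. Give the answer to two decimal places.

Formula mass = 0.45×22.99 + 0.55×40.078 + 1.55×26.982 + 2.45×28.085 + 8×15.999 = 271.011 g/mol, of which 68.808 g is Si.
So Si makes up 68.808/271.011 = 0.2539 of the mass, i.e. 25.39%.

25.39 wt%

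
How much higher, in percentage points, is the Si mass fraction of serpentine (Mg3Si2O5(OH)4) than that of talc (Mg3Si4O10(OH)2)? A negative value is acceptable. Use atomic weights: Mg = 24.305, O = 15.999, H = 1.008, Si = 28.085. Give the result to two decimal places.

Si in Mg3Si2O5(OH)4: molar mass 277.108 g/mol; 2×28.085 = 56.170 g → 20.27 wt%.
Si in Mg3Si4O10(OH)2: molar mass 379.259 g/mol; 4×28.085 = 112.340 g → 29.62 wt%.
Difference = 20.27 − 29.62 = -9.35 percentage points.

-9.35 percentage points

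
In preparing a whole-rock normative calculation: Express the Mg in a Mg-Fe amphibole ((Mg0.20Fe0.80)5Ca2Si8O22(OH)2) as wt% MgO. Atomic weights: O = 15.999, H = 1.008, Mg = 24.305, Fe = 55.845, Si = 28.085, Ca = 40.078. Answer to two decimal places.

Molar mass of (Mg0.20Fe0.80)5Ca2Si8O22(OH)2 = 1*24.305 + 4*55.845 + 2*40.078 + 8*28.085 + 24*15.999 + 2*1.008 = 938.513 g/mol.
Each formula unit contains 1 Mg, equivalent to 1/1 = 1.0000 mol MgO.
M(MgO) = 1×24.305 + 1×15.999 = 40.304 g/mol.
Mass of MgO per formula unit = 1.0000 × 40.304 = 40.304 g.
MgO wt% = 40.304 / 938.513 × 100 = 4.29%.

4.29 wt%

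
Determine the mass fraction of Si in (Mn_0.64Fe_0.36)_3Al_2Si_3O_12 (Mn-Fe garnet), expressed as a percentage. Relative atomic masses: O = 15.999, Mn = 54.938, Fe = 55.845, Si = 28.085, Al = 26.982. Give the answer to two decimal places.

16.99 mass %

Formula mass = 1.92×54.938 + 1.08×55.845 + 2×26.982 + 3×28.085 + 12×15.999 = 496.001 g/mol, of which 84.255 g is Si.
So Si makes up 84.255/496.001 = 0.1699 of the mass, i.e. 16.99%.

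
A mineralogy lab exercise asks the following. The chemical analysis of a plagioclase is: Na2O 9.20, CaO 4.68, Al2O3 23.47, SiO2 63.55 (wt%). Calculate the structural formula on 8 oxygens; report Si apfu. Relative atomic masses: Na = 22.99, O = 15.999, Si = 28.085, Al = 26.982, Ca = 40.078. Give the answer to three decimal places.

2.785 Si apfu

9.20 wt% Na2O ÷ 61.979 g/mol = 0.14844 mol, giving 0.29688 Na and 0.14844 O.
4.68 wt% CaO ÷ 56.077 g/mol = 0.08346 mol, giving 0.08346 Ca and 0.08346 O.
23.47 wt% Al2O3 ÷ 101.961 g/mol = 0.23019 mol, giving 0.46038 Al and 0.69057 O.
63.55 wt% SiO2 ÷ 60.083 g/mol = 1.05770 mol, giving 1.05770 Si and 2.11540 O.
Oxygen sums to 3.03787; scaling by 8/3.03787 = 2.63342 puts the formula on 8 O.
Si: 1.05770 × 2.63342 = 2.785 atoms per formula unit.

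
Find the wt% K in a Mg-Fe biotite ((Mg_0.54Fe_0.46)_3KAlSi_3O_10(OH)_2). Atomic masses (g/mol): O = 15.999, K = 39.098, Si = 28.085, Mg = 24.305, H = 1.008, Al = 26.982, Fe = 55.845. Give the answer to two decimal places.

8.49 weight percent

Molar mass of (Mg_0.54Fe_0.46)_3KAlSi_3O_10(OH)_2: 1.62×24.305 + 1.38×55.845 + 1×39.098 + 1×26.982 + 3×28.085 + 12×15.999 + 2×1.008 = 460.779 g/mol.
Mass of K per formula unit: 1 × 39.098 = 39.098 g.
Weight fraction K = 39.098 / 460.779 = 0.0849.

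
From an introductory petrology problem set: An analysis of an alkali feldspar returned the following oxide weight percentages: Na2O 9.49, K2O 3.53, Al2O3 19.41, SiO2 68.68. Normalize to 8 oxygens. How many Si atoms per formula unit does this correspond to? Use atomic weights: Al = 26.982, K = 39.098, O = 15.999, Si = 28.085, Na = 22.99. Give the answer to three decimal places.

Na2O (M=61.979): mol = 0.15312; Na = 0.30624, O = 0.15312.
K2O (M=94.195): mol = 0.03748; K = 0.07496, O = 0.03748.
Al2O3 (M=101.961): mol = 0.19037; Al = 0.38074, O = 0.57111.
SiO2 (M=60.083): mol = 1.14309; Si = 1.14309, O = 2.28618.
ΣO = 3.04789; factor = 8/ΣO = 2.62477.
Si apfu = 1.14309 × 2.62477 = 3.000.

3.000 Si apfu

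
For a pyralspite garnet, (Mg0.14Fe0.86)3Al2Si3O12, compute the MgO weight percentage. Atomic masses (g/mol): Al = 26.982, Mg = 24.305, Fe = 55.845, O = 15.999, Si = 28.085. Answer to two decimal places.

3.49 wt%

Formula mass = 484.495 g/mol.
0.42 Mg → 0.4200 mol MgO per formula unit; M(MgO) = 40.304, so MgO mass = 16.928 g.
16.928/484.495 × 100 = 3.49 wt%.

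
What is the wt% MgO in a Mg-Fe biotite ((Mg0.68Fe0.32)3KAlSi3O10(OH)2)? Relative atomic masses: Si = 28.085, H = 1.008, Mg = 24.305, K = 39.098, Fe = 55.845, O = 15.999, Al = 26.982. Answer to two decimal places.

18.37 wt%

Formula mass = 447.532 g/mol.
2.04 Mg → 2.0400 mol MgO per formula unit; M(MgO) = 40.304, so MgO mass = 82.220 g.
82.220/447.532 × 100 = 18.37 wt%.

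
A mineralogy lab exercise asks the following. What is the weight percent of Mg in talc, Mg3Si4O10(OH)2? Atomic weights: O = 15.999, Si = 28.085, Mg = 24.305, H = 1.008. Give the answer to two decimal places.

19.23 wt%

M(Mg3Si4O10(OH)2) = 379.259 g/mol.
Mg contributes 3 × 24.305 = 72.915 g per mole.
72.915/379.259 = 0.1923 → 19.23%.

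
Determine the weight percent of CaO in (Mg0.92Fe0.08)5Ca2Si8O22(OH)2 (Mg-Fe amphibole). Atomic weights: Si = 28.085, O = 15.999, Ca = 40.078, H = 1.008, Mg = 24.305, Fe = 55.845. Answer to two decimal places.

M((Mg0.92Fe0.08)5Ca2Si8O22(OH)2) = 824.969 g/mol; M(CaO) = 56.077 g/mol.
Moles CaO per formula unit = 2 Ca ÷ 1 = 2.0000.
CaO fraction = (2.0000 × 56.077) / 824.969 = 112.154/824.969 = 0.1359.

13.59 wt%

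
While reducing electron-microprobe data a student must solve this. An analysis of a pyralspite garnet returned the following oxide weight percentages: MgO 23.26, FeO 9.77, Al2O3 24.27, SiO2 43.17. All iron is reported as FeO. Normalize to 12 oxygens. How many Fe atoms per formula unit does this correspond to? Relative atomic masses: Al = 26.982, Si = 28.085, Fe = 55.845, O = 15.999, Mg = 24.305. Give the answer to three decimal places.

MgO (M=40.304): mol = 0.57711; Mg = 0.57711, O = 0.57711.
FeO (M=71.844): mol = 0.13599; Fe = 0.13599, O = 0.13599.
Al2O3 (M=101.961): mol = 0.23803; Al = 0.47606, O = 0.71409.
SiO2 (M=60.083): mol = 0.71851; Si = 0.71851, O = 1.43702.
ΣO = 2.86421; factor = 12/ΣO = 4.18964.
Fe apfu = 0.13599 × 4.18964 = 0.570.

0.570 Fe apfu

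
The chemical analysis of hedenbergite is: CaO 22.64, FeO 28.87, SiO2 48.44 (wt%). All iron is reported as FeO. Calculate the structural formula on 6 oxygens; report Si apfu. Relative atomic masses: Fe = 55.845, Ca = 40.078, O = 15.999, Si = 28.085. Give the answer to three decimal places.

CaO (M=56.077): mol = 0.40373; Ca = 0.40373, O = 0.40373.
FeO (M=71.844): mol = 0.40184; Fe = 0.40184, O = 0.40184.
SiO2 (M=60.083): mol = 0.80622; Si = 0.80622, O = 1.61244.
ΣO = 2.41801; factor = 6/ΣO = 2.48138.
Si apfu = 0.80622 × 2.48138 = 2.001.

2.001 Si apfu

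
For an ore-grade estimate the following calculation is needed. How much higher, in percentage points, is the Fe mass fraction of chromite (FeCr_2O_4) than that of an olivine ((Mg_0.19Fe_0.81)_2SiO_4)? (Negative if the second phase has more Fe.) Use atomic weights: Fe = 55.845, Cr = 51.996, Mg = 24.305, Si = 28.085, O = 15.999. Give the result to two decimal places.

Fe in FeCr_2O_4: molar mass 223.833 g/mol; 1×55.845 = 55.845 g → 24.95 wt%.
Fe in (Mg_0.19Fe_0.81)_2SiO_4: molar mass 191.786 g/mol; 1.62×55.845 = 90.469 g → 47.17 wt%.
Difference = 24.95 − 47.17 = -22.22 percentage points.

-22.22 percentage points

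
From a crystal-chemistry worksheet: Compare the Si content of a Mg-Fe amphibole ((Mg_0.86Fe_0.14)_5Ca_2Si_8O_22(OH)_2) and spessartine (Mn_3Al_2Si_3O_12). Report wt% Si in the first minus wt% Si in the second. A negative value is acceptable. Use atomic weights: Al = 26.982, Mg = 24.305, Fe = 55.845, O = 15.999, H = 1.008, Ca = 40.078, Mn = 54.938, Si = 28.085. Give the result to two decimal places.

9.91 percentage points

Si in (Mg_0.86Fe_0.14)_5Ca_2Si_8O_22(OH)_2: molar mass 834.431 g/mol; 8×28.085 = 224.680 g → 26.93 wt%.
Si in Mn_3Al_2Si_3O_12: molar mass 495.021 g/mol; 3×28.085 = 84.255 g → 17.02 wt%.
Difference = 26.93 − 17.02 = 9.91 percentage points.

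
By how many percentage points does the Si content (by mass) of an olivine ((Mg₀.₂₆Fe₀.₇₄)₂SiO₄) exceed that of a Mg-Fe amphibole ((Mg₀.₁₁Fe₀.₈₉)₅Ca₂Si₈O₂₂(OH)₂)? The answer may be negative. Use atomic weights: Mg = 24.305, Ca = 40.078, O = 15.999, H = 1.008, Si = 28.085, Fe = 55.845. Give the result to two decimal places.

Si in (Mg₀.₂₆Fe₀.₇₄)₂SiO₄: molar mass 187.370 g/mol; 1×28.085 = 28.085 g → 14.99 wt%.
Si in (Mg₀.₁₁Fe₀.₈₉)₅Ca₂Si₈O₂₂(OH)₂: molar mass 952.706 g/mol; 8×28.085 = 224.680 g → 23.58 wt%.
Difference = 14.99 − 23.58 = -8.59 percentage points.

-8.59 percentage points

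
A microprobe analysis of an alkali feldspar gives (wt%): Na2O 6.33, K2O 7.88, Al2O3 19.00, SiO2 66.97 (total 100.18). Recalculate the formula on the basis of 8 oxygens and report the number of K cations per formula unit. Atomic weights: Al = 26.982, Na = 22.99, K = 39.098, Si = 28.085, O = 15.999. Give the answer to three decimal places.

0.450 K apfu

Na2O: 6.33/61.979 = 0.10213 mol → 0.20426 mol Na, 0.10213 mol O.
K2O: 7.88/94.195 = 0.08366 mol → 0.16732 mol K, 0.08366 mol O.
Al2O3: 19.00/101.961 = 0.18635 mol → 0.37270 mol Al, 0.55905 mol O.
SiO2: 66.97/60.083 = 1.11462 mol → 1.11462 mol Si, 2.22924 mol O.
Total oxygen = 2.97408 mol. Normalization factor = 8/2.97408 = 2.68991.
K per 8 O = 0.16732 × 2.68991 = 0.450.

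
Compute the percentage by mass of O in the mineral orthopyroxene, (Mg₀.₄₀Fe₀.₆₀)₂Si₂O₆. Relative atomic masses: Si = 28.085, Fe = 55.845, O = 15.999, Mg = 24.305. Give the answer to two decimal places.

40.23 wt%

Formula mass = 0.80*24.305 + 1.20*55.845 + 2*28.085 + 6*15.999 = 238.622 g/mol, of which 95.994 g is O.
So O makes up 95.994/238.622 = 0.4023 of the mass, i.e. 40.23%.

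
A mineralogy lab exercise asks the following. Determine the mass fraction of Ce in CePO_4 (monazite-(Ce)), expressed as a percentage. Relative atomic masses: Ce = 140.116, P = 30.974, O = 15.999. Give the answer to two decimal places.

59.60 wt%

Formula mass = 1·140.116 + 1·30.974 + 4·15.999 = 235.086 g/mol, of which 140.116 g is Ce.
So Ce makes up 140.116/235.086 = 0.5960 of the mass, i.e. 59.60%.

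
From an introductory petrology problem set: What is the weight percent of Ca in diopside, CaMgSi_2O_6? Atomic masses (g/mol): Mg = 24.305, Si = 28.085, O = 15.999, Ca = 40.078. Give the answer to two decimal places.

18.51 mass %

Formula mass = 1·40.078 + 1·24.305 + 2·28.085 + 6·15.999 = 216.547 g/mol, of which 40.078 g is Ca.
So Ca makes up 40.078/216.547 = 0.1851 of the mass, i.e. 18.51%.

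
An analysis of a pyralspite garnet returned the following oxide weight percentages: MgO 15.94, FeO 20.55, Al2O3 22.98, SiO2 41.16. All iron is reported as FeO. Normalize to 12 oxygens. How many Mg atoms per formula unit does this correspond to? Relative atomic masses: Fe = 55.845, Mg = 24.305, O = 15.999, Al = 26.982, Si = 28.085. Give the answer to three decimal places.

1.740 Mg apfu

MgO (M=40.304): mol = 0.39549; Mg = 0.39549, O = 0.39549.
FeO (M=71.844): mol = 0.28604; Fe = 0.28604, O = 0.28604.
Al2O3 (M=101.961): mol = 0.22538; Al = 0.45076, O = 0.67614.
SiO2 (M=60.083): mol = 0.68505; Si = 0.68505, O = 1.37010.
ΣO = 2.72777; factor = 12/ΣO = 4.39920.
Mg apfu = 0.39549 × 4.39920 = 1.740.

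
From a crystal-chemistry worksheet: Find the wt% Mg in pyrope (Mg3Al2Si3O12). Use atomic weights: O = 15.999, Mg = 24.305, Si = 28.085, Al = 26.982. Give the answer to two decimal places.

Molar mass of Mg3Al2Si3O12: 3*24.305 + 2*26.982 + 3*28.085 + 12*15.999 = 403.122 g/mol.
Mass of Mg per formula unit: 3 × 24.305 = 72.915 g.
Weight fraction Mg = 72.915 / 403.122 = 0.1809.

18.09 wt%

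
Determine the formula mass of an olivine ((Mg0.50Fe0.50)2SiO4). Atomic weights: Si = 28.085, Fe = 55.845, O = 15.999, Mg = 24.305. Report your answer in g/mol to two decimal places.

The formula mass is the sum 1×24.305 + 1×55.845 + 1×28.085 + 4×15.999.

172.23 g/mol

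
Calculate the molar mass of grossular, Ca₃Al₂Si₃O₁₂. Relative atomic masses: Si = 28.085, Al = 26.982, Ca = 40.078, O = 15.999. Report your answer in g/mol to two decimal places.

450.44 g/mol

Ca: 3 × 40.078 = 120.2340
Al: 2 × 26.982 = 53.9640
Si: 3 × 28.085 = 84.2550
O: 12 × 15.999 = 191.9880
Summing the contributions gives the formula mass.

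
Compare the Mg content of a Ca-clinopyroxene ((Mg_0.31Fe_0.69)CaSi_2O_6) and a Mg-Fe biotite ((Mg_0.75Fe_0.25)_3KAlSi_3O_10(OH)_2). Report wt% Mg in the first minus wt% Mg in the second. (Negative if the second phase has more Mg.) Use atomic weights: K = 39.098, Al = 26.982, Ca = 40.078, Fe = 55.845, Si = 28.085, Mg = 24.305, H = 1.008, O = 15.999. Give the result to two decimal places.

-9.24 percentage points

Mg in (Mg_0.31Fe_0.69)CaSi_2O_6: molar mass 238.310 g/mol; 0.31×24.305 = 7.535 g → 3.16 wt%.
Mg in (Mg_0.75Fe_0.25)_3KAlSi_3O_10(OH)_2: molar mass 440.909 g/mol; 2.25×24.305 = 54.686 g → 12.40 wt%.
Difference = 3.16 − 12.40 = -9.24 percentage points.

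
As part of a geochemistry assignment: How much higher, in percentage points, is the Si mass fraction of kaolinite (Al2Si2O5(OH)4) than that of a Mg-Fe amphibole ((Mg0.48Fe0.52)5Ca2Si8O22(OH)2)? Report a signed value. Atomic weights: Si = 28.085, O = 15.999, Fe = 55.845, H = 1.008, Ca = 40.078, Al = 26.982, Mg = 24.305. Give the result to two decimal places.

-3.36 percentage points

First mineral: 56.170 g Si in 258.157 g formula = 21.76 wt% Si.
Second mineral: 224.680 g Si in 894.357 g formula = 25.12 wt% Si.
21.76% − 25.12% gives a difference of -3.36 percentage points.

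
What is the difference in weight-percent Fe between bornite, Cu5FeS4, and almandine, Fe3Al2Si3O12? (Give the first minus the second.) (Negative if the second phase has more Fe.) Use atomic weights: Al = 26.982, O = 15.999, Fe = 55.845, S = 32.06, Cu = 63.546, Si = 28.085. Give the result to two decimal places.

-22.53 percentage points

M(Cu5FeS4) = 501.815 g/mol, so wt% Fe = 55.845/501.815 × 100 = 11.13%.
M(Fe3Al2Si3O12) = 497.742 g/mol, so wt% Fe = 167.535/497.742 × 100 = 33.66%.
11.13 − 33.66 = -22.53 pp.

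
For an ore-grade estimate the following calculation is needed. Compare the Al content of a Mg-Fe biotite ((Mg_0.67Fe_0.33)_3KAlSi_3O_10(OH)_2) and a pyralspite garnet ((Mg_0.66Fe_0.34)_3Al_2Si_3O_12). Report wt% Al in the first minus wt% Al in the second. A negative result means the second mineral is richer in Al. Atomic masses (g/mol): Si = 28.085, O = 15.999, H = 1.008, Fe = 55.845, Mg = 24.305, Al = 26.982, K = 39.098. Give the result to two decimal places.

-6.38 percentage points

First mineral: 26.982 g Al in 448.479 g formula = 6.02 wt% Al.
Second mineral: 53.964 g Al in 435.293 g formula = 12.40 wt% Al.
6.02% − 12.40% gives a difference of -6.38 percentage points.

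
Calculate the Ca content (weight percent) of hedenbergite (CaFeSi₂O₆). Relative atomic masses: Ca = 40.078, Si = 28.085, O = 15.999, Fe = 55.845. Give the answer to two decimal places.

16.15 weight percent

Formula mass = 1·40.078 + 1·55.845 + 2·28.085 + 6·15.999 = 248.087 g/mol, of which 40.078 g is Ca.
So Ca makes up 40.078/248.087 = 0.1615 of the mass, i.e. 16.15%.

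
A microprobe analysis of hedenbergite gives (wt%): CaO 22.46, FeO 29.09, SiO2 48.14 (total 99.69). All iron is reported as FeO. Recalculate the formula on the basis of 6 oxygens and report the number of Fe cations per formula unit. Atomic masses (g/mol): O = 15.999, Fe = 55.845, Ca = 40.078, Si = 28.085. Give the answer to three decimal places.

22.46 wt% CaO ÷ 56.077 g/mol = 0.40052 mol, giving 0.40052 Ca and 0.40052 O.
29.09 wt% FeO ÷ 71.844 g/mol = 0.40491 mol, giving 0.40491 Fe and 0.40491 O.
48.14 wt% SiO2 ÷ 60.083 g/mol = 0.80122 mol, giving 0.80122 Si and 1.60244 O.
Oxygen sums to 2.40787; scaling by 6/2.40787 = 2.49183 puts the formula on 6 O.
Fe: 0.40491 × 2.49183 = 1.009 atoms per formula unit.

1.009 Fe apfu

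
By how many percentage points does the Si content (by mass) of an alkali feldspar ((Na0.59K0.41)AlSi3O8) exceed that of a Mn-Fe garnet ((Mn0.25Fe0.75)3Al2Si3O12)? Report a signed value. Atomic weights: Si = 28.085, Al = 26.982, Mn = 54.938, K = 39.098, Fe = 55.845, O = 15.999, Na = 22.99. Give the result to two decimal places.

14.39 percentage points

M((Na0.59K0.41)AlSi3O8) = 268.823 g/mol, so wt% Si = 84.255/268.823 × 100 = 31.34%.
M((Mn0.25Fe0.75)3Al2Si3O12) = 497.062 g/mol, so wt% Si = 84.255/497.062 × 100 = 16.95%.
31.34 − 16.95 = 14.39 pp.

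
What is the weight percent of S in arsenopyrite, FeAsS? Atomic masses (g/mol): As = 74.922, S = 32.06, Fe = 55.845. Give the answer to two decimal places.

M(FeAsS) = 162.827 g/mol.
S contributes 1 × 32.06 = 32.060 g per mole.
32.060/162.827 = 0.1969 → 19.69%.

19.69 mass %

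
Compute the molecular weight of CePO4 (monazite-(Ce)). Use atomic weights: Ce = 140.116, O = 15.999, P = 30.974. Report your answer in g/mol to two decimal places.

Ce: 1 × 140.116 = 140.1160
P: 1 × 30.974 = 30.9740
O: 4 × 15.999 = 63.9960
Summing the contributions gives the formula mass.

235.09 g/mol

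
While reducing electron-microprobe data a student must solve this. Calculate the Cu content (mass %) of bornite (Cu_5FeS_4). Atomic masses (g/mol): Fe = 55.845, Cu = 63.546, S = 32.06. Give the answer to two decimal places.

63.32 mass %

Formula mass = 5*63.546 + 1*55.845 + 4*32.06 = 501.815 g/mol, of which 317.730 g is Cu.
So Cu makes up 317.730/501.815 = 0.6332 of the mass, i.e. 63.32%.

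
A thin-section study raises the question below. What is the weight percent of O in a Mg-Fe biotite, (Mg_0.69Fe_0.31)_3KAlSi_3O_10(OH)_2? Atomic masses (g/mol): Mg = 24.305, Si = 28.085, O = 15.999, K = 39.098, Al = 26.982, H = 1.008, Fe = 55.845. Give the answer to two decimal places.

Formula mass = 2.07*24.305 + 0.93*55.845 + 1*39.098 + 1*26.982 + 3*28.085 + 12*15.999 + 2*1.008 = 446.586 g/mol, of which 191.988 g is O.
So O makes up 191.988/446.586 = 0.4299 of the mass, i.e. 42.99%.

42.99 weight percent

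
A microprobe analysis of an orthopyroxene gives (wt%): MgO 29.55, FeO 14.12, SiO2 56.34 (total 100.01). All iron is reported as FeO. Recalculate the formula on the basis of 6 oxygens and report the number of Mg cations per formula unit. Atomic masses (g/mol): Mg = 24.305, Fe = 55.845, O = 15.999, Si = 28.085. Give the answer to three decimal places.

MgO (M=40.304): mol = 0.73318; Mg = 0.73318, O = 0.73318.
FeO (M=71.844): mol = 0.19654; Fe = 0.19654, O = 0.19654.
SiO2 (M=60.083): mol = 0.93770; Si = 0.93770, O = 1.87540.
ΣO = 2.80512; factor = 6/ΣO = 2.13895.
Mg apfu = 0.73318 × 2.13895 = 1.568.

1.568 Mg apfu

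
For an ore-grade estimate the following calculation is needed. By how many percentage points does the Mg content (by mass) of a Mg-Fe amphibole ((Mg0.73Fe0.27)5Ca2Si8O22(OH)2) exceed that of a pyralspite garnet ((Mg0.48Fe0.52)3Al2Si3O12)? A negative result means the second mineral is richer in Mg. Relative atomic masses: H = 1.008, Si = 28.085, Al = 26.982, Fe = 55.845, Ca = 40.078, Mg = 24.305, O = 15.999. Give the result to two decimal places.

Mg in (Mg0.73Fe0.27)5Ca2Si8O22(OH)2: molar mass 854.932 g/mol; 3.65×24.305 = 88.713 g → 10.38 wt%.
Mg in (Mg0.48Fe0.52)3Al2Si3O12: molar mass 452.324 g/mol; 1.44×24.305 = 34.999 g → 7.74 wt%.
Difference = 10.38 − 7.74 = 2.64 percentage points.

2.64 percentage points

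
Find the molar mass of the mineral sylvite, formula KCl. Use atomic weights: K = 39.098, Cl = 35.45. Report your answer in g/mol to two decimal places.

M = 1(39.098) + 1(35.45)

74.55 g/mol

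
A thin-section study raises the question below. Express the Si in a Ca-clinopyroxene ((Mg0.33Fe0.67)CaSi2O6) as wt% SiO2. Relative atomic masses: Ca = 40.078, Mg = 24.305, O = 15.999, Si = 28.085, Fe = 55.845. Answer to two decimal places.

50.56 wt%

Formula mass = 237.679 g/mol.
2 Si → 2.0000 mol SiO2 per formula unit; M(SiO2) = 60.083, so SiO2 mass = 120.166 g.
120.166/237.679 × 100 = 50.56 wt%.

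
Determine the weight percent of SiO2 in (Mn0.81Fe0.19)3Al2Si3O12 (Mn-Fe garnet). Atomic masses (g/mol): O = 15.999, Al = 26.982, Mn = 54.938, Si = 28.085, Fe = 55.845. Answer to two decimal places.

36.37 wt%

M((Mn0.81Fe0.19)3Al2Si3O12) = 495.538 g/mol; M(SiO2) = 60.083 g/mol.
Moles SiO2 per formula unit = 3 Si ÷ 1 = 3.0000.
SiO2 fraction = (3.0000 × 60.083) / 495.538 = 180.249/495.538 = 0.3637.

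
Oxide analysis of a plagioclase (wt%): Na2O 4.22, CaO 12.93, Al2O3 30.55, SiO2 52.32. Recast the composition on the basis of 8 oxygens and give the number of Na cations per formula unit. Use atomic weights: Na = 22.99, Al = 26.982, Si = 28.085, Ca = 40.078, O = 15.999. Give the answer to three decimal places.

0.371 Na apfu

4.22 wt% Na2O ÷ 61.979 g/mol = 0.06809 mol, giving 0.13618 Na and 0.06809 O.
12.93 wt% CaO ÷ 56.077 g/mol = 0.23058 mol, giving 0.23058 Ca and 0.23058 O.
30.55 wt% Al2O3 ÷ 101.961 g/mol = 0.29962 mol, giving 0.59924 Al and 0.89886 O.
52.32 wt% SiO2 ÷ 60.083 g/mol = 0.87080 mol, giving 0.87080 Si and 1.74160 O.
Oxygen sums to 2.93913; scaling by 8/2.93913 = 2.72189 puts the formula on 8 O.
Na: 0.13618 × 2.72189 = 0.371 atoms per formula unit.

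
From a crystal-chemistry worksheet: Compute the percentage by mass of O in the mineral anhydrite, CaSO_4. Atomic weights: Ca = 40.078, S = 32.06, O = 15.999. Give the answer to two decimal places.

Molar mass of CaSO_4: 1·40.078 + 1·32.06 + 4·15.999 = 136.134 g/mol.
Mass of O per formula unit: 4 × 15.999 = 63.996 g.
Weight fraction O = 63.996 / 136.134 = 0.4701.

47.01 weight percent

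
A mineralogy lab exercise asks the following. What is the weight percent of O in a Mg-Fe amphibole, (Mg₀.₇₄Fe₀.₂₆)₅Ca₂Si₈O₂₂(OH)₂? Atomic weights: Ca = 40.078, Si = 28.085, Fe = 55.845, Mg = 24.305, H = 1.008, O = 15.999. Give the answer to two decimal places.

45.00 weight percent

M((Mg₀.₇₄Fe₀.₂₆)₅Ca₂Si₈O₂₂(OH)₂) = 853.355 g/mol.
O contributes 24 × 15.999 = 383.976 g per mole.
383.976/853.355 = 0.4500 → 45.00%.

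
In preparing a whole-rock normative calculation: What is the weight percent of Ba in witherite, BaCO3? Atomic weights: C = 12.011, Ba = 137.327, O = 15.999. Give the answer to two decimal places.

M(BaCO3) = 197.335 g/mol.
Ba contributes 1 × 137.327 = 137.327 g per mole.
137.327/197.335 = 0.6959 → 69.59%.

69.59 weight percent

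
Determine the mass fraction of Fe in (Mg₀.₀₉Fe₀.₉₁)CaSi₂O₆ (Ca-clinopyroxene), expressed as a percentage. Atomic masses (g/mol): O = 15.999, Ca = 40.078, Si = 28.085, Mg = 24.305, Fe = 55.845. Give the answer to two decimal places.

20.72 mass %

Formula mass = 0.09·24.305 + 0.91·55.845 + 1·40.078 + 2·28.085 + 6·15.999 = 245.248 g/mol, of which 50.819 g is Fe.
So Fe makes up 50.819/245.248 = 0.2072 of the mass, i.e. 20.72%.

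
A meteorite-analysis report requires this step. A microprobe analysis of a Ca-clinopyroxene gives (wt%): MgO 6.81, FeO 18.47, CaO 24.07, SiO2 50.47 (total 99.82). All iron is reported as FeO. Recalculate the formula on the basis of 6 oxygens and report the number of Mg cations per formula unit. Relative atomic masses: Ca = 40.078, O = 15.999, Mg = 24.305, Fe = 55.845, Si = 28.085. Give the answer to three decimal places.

6.81 wt% MgO ÷ 40.304 g/mol = 0.16897 mol, giving 0.16897 Mg and 0.16897 O.
18.47 wt% FeO ÷ 71.844 g/mol = 0.25708 mol, giving 0.25708 Fe and 0.25708 O.
24.07 wt% CaO ÷ 56.077 g/mol = 0.42923 mol, giving 0.42923 Ca and 0.42923 O.
50.47 wt% SiO2 ÷ 60.083 g/mol = 0.84000 mol, giving 0.84000 Si and 1.68000 O.
Oxygen sums to 2.53528; scaling by 6/2.53528 = 2.36660 puts the formula on 6 O.
Mg: 0.16897 × 2.36660 = 0.400 atoms per formula unit.

0.400 Mg apfu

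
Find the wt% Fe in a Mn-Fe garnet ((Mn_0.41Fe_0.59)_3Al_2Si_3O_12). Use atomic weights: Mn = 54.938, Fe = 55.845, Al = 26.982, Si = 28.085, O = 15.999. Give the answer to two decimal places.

M((Mn_0.41Fe_0.59)_3Al_2Si_3O_12) = 496.626 g/mol.
Fe contributes 1.77 × 55.845 = 98.846 g per mole.
98.846/496.626 = 0.1990 → 19.90%.

19.90 wt%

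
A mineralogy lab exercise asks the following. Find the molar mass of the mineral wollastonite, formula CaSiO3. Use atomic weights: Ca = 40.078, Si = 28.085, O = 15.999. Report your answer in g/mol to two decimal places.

116.16 g/mol

Ca: 1 × 40.078 = 40.0780
Si: 1 × 28.085 = 28.0850
O: 3 × 15.999 = 47.9970
Summing the contributions gives the formula mass.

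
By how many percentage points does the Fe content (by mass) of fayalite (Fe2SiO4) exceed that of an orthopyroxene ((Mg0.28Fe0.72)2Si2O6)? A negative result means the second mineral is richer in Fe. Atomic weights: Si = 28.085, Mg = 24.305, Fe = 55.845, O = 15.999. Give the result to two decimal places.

22.15 percentage points

First mineral: 111.690 g Fe in 203.771 g formula = 54.81 wt% Fe.
Second mineral: 80.417 g Fe in 246.192 g formula = 32.66 wt% Fe.
54.81% − 32.66% gives a difference of 22.15 percentage points.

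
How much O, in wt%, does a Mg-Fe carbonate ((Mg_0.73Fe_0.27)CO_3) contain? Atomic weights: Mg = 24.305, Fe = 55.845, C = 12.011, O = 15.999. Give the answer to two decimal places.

51.70 wt%

M((Mg_0.73Fe_0.27)CO_3) = 92.829 g/mol.
O contributes 3 × 15.999 = 47.997 g per mole.
47.997/92.829 = 0.5170 → 51.70%.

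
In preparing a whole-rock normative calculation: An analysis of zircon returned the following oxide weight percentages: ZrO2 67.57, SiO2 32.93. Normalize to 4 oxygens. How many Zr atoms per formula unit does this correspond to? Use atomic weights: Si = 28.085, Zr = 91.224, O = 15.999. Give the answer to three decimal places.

1.000 Zr apfu

67.57 wt% ZrO2 ÷ 123.222 g/mol = 0.54836 mol, giving 0.54836 Zr and 1.09672 O.
32.93 wt% SiO2 ÷ 60.083 g/mol = 0.54808 mol, giving 0.54808 Si and 1.09616 O.
Oxygen sums to 2.19288; scaling by 4/2.19288 = 1.82409 puts the formula on 4 O.
Zr: 0.54836 × 1.82409 = 1.000 atoms per formula unit.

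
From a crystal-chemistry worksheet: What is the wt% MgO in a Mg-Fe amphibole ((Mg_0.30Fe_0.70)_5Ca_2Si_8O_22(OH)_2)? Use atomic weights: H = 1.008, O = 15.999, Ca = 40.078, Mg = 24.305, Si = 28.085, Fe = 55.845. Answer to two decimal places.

6.55 wt%

M((Mg_0.30Fe_0.70)_5Ca_2Si_8O_22(OH)_2) = 922.743 g/mol; M(MgO) = 40.304 g/mol.
Moles MgO per formula unit = 1.50 Mg ÷ 1 = 1.5000.
MgO fraction = (1.5000 × 40.304) / 922.743 = 60.456/922.743 = 0.0655.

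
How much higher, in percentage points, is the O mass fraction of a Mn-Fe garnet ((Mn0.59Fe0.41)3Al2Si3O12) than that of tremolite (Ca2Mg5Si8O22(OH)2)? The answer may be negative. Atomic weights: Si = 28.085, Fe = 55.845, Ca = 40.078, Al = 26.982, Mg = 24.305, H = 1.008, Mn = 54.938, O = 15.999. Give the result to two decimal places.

First mineral: 191.988 g O in 496.137 g formula = 38.70 wt% O.
Second mineral: 383.976 g O in 812.353 g formula = 47.27 wt% O.
38.70% − 47.27% gives a difference of -8.57 percentage points.

-8.57 percentage points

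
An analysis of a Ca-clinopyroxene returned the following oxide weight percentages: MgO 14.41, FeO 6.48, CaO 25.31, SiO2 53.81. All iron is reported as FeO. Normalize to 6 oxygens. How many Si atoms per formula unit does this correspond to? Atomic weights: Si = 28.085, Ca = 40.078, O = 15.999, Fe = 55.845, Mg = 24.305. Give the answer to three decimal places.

14.41 wt% MgO ÷ 40.304 g/mol = 0.35753 mol, giving 0.35753 Mg and 0.35753 O.
6.48 wt% FeO ÷ 71.844 g/mol = 0.09020 mol, giving 0.09020 Fe and 0.09020 O.
25.31 wt% CaO ÷ 56.077 g/mol = 0.45134 mol, giving 0.45134 Ca and 0.45134 O.
53.81 wt% SiO2 ÷ 60.083 g/mol = 0.89559 mol, giving 0.89559 Si and 1.79118 O.
Oxygen sums to 2.69025; scaling by 6/2.69025 = 2.23028 puts the formula on 6 O.
Si: 0.89559 × 2.23028 = 1.997 atoms per formula unit.

1.997 Si apfu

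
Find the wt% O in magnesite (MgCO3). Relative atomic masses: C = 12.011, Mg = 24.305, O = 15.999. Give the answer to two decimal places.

Molar mass of MgCO3: 1*24.305 + 1*12.011 + 3*15.999 = 84.313 g/mol.
Mass of O per formula unit: 3 × 15.999 = 47.997 g.
Weight fraction O = 47.997 / 84.313 = 0.5693.

56.93 mass %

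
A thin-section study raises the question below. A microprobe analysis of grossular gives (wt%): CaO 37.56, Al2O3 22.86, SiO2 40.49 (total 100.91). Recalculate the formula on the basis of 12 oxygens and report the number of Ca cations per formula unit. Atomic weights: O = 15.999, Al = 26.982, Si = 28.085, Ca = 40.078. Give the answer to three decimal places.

2.988 Ca apfu

CaO (M=56.077): mol = 0.66979; Ca = 0.66979, O = 0.66979.
Al2O3 (M=101.961): mol = 0.22420; Al = 0.44840, O = 0.67260.
SiO2 (M=60.083): mol = 0.67390; Si = 0.67390, O = 1.34780.
ΣO = 2.69019; factor = 12/ΣO = 4.46065.
Ca apfu = 0.66979 × 4.46065 = 2.988.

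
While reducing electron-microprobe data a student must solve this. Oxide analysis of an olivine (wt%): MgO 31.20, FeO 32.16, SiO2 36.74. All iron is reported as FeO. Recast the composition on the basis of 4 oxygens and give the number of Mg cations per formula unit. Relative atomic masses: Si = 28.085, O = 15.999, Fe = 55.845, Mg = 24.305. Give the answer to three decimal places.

1.267 Mg apfu

31.20 wt% MgO ÷ 40.304 g/mol = 0.77412 mol, giving 0.77412 Mg and 0.77412 O.
32.16 wt% FeO ÷ 71.844 g/mol = 0.44764 mol, giving 0.44764 Fe and 0.44764 O.
36.74 wt% SiO2 ÷ 60.083 g/mol = 0.61149 mol, giving 0.61149 Si and 1.22298 O.
Oxygen sums to 2.44474; scaling by 4/2.44474 = 1.63617 puts the formula on 4 O.
Mg: 0.77412 × 1.63617 = 1.267 atoms per formula unit.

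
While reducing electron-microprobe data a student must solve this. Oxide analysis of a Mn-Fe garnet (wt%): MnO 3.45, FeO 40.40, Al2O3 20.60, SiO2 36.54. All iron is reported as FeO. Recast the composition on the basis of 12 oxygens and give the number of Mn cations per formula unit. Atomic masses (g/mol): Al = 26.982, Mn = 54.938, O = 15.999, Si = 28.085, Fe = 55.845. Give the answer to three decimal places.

MnO: 3.45/70.937 = 0.04863 mol → 0.04863 mol Mn, 0.04863 mol O.
FeO: 40.40/71.844 = 0.56233 mol → 0.56233 mol Fe, 0.56233 mol O.
Al2O3: 20.60/101.961 = 0.20204 mol → 0.40408 mol Al, 0.60612 mol O.
SiO2: 36.54/60.083 = 0.60816 mol → 0.60816 mol Si, 1.21632 mol O.
Total oxygen = 2.43340 mol. Normalization factor = 12/2.43340 = 4.93137.
Mn per 12 O = 0.04863 × 4.93137 = 0.240.

0.240 Mn apfu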